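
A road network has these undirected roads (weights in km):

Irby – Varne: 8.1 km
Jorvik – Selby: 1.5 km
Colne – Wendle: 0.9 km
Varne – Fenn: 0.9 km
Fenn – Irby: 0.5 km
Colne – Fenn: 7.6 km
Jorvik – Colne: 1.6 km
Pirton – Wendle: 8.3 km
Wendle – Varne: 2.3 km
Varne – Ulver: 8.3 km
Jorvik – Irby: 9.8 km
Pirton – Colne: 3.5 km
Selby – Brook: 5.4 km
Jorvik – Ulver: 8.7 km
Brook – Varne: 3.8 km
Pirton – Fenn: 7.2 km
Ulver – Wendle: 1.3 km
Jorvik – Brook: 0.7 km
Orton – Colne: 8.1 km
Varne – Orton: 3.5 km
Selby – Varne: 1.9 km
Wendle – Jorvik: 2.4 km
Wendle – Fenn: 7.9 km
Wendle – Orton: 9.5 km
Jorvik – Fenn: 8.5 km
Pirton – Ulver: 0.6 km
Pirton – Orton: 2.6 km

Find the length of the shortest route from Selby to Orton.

5.4 km

Running Dijkstra from Selby:
Selby: 0
Jorvik: 1.5  (via Selby)
Varne: 1.9  (via Selby)
Brook: 2.2  (via Jorvik)
Fenn: 2.8  (via Varne)
Colne: 3.1  (via Jorvik)
Irby: 3.3  (via Fenn)
Wendle: 3.9  (via Jorvik)
Ulver: 5.2  (via Wendle)
Orton: 5.4  (via Varne)
Shortest route: Selby–Varne–Orton = 5.4 km.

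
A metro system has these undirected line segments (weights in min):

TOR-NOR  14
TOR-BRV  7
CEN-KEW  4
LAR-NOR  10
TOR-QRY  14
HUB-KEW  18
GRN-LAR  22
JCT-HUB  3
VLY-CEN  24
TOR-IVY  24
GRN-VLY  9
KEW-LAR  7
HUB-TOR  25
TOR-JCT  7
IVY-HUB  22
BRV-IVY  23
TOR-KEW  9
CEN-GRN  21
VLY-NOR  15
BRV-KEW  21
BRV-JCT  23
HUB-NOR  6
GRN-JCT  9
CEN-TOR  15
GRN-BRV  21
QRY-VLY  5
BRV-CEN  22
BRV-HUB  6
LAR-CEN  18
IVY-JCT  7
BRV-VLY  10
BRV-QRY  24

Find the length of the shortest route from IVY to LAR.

26 min

Enumerating some paths:
IVY → JCT → HUB → NOR → LAR: 7+3+6+10 = 26
IVY → JCT → TOR → KEW → LAR: 7+7+9+7 = 30
Cheapest is IVY → JCT → HUB → NOR → LAR at 26 min.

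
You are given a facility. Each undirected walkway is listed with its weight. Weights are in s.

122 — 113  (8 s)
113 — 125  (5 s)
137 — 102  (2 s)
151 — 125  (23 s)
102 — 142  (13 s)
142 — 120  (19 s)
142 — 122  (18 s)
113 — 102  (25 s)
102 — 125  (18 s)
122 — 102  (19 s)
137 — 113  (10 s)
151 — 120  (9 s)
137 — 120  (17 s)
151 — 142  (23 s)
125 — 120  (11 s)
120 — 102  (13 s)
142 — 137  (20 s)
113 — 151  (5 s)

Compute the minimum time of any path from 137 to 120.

15 s

Settle nodes by increasing distance from 137:
137: 0
102: 2  (via 137)
113: 10  (via 137)
120: 15  (via 102)
Shortest route: 137 → 102 → 120 = 15 s.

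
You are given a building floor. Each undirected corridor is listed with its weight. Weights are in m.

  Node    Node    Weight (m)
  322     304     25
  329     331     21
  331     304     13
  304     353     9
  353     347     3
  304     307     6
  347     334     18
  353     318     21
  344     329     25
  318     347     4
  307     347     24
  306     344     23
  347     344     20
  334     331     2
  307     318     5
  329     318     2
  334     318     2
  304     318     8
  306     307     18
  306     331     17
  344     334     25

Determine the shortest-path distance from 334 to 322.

Candidate routes:
334–318–307–304–322: 2+5+6+25 = 38
334–318–304–322: 2+8+25 = 35
The minimum is 35 m via 334–318–304–322.

35 m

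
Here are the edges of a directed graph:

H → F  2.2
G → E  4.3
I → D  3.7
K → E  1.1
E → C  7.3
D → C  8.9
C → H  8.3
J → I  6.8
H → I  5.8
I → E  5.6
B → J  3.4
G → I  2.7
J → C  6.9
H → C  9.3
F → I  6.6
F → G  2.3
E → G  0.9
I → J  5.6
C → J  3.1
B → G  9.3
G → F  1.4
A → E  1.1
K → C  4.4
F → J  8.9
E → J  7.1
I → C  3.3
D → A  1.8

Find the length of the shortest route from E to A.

Enumerating some paths:
E - G - I - D - A: 0.9+2.7+3.7+1.8 = 9.1
E - G - F - I - D - A: 0.9+1.4+6.6+3.7+1.8 = 14.4
Cheapest is E - G - I - D - A at 9.1.

9.1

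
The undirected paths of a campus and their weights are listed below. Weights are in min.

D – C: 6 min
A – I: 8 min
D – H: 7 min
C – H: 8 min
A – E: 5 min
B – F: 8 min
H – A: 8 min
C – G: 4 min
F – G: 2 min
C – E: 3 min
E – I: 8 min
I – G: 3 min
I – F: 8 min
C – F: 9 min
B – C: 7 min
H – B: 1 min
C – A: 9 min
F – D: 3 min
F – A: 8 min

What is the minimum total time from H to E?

Enumerating some paths:
H → A → E: 8+5 = 13
H → D → C → E: 7+6+3 = 16
H → C → E: 8+3 = 11
H → B → F → G → C → E: 1+8+2+4+3 = 18
The minimum is 11 min via H → C → E.

11 min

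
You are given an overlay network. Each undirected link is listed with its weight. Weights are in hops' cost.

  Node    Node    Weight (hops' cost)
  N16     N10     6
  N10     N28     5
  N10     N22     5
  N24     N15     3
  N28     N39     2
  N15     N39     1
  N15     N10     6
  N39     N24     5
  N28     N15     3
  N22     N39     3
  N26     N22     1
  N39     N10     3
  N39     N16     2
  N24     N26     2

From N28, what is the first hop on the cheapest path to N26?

N39

Compare a few routes:
N28–N15–N39–N22–N26: 3+1+3+1 = 8
N28–N39–N22–N26: 2+3+1 = 6
N28–N15–N24–N26: 3+3+2 = 8
The minimum is 6 hops' cost via N28–N39–N22–N26.
So from N28 the first move is to N39.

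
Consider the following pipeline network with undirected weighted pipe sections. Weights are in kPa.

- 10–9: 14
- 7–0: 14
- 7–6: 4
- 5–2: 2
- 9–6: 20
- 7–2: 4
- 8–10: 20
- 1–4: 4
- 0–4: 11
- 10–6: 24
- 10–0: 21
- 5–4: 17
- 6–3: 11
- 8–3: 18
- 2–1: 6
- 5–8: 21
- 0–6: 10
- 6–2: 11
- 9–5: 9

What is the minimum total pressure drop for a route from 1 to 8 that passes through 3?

Shortest 1→3: 1–2–7–6–3 = 25
Shortest 3→8: 3–8 = 18
Total via 3: 25 + 18 = 43 kPa.

43 kPa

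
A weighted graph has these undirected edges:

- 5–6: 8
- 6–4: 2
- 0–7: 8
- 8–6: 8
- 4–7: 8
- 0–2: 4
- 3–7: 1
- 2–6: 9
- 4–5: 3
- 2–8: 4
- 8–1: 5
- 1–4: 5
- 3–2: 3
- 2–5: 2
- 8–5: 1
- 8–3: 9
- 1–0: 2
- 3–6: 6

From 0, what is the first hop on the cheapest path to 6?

1

Candidate routes:
0–1–4–6: 2+5+2 = 9
0–2–5–4–6: 4+2+3+2 = 11
0–1–8–5–4–6: 2+5+1+3+2 = 13
0–2–6: 4+9 = 13
The minimum is 9 via 0–1–4–6.
So from 0 the first move is to 1.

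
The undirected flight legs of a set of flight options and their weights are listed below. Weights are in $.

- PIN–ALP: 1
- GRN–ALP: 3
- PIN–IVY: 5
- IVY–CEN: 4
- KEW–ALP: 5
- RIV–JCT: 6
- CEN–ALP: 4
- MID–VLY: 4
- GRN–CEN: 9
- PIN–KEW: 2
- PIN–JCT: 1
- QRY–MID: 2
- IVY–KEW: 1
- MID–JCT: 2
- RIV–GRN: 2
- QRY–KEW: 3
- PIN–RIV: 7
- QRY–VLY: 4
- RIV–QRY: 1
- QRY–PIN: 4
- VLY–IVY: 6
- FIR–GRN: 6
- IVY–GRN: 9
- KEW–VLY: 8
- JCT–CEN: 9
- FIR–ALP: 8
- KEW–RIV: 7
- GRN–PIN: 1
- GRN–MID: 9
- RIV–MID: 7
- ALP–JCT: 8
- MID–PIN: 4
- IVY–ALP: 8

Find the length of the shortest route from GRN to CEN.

$6

Enumerating some paths:
GRN → PIN → ALP → CEN: 1+1+4 = 6
GRN → PIN → KEW → IVY → CEN: 1+2+1+4 = 8
GRN → ALP → CEN: 3+4 = 7
The minimum is $6 via GRN → PIN → ALP → CEN.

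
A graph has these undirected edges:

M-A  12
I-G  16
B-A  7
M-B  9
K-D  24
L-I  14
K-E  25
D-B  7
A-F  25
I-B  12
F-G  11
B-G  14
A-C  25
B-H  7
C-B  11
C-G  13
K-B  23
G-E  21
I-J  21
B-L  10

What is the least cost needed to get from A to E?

42

Running Dijkstra from A:
A: 0
B: 7  (via A)
M: 12  (via A)
D: 14  (via B)
H: 14  (via B)
L: 17  (via B)
C: 18  (via B)
I: 19  (via B)
G: 21  (via B)
F: 25  (via A)
K: 30  (via B)
J: 40  (via I)
E: 42  (via G)
Shortest route: A–B–G–E = 42.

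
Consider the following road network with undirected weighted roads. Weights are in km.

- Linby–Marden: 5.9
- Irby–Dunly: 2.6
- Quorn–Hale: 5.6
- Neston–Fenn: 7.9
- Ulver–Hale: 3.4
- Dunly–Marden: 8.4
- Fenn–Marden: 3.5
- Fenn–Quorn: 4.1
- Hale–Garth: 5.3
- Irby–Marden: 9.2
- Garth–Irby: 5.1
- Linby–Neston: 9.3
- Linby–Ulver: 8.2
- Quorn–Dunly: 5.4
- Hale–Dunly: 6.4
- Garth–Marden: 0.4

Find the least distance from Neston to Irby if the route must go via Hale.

26.1 km

Best Neston to Hale: Neston–Fenn–Marden–Garth–Hale costing 17.1
Shortest Hale→Irby: Hale–Dunly–Irby = 9
Total via Hale: 17.1 + 9 = 26.1 km.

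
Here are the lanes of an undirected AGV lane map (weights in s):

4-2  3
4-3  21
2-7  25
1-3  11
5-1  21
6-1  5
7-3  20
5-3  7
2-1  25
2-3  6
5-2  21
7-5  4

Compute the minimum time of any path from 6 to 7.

27 s

Shortest distances from 6:
6: 0
1: 5  (via 6)
3: 16  (via 1)
2: 22  (via 3)
5: 23  (via 3)
4: 25  (via 2)
7: 27  (via 5)
Shortest route: 6 → 1 → 3 → 5 → 7 = 27 s.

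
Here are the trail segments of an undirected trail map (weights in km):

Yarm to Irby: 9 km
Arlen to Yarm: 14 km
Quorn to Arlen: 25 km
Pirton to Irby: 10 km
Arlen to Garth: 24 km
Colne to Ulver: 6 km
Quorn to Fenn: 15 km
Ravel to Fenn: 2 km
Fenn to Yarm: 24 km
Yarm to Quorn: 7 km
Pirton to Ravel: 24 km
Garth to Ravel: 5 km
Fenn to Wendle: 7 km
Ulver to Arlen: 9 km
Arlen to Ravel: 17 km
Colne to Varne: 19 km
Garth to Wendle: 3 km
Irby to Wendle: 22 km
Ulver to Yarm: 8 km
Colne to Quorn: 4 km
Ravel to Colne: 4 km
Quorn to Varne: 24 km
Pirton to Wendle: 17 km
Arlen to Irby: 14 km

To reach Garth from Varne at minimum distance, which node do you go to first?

Candidate routes:
Varne–Colne–Ravel–Garth: 19+4+5 = 28
Varne–Colne–Ravel–Fenn–Wendle–Garth: 19+4+2+7+3 = 35
Cheapest is Varne–Colne–Ravel–Garth at 28 km.
So from Varne the first move is to Colne.

Colne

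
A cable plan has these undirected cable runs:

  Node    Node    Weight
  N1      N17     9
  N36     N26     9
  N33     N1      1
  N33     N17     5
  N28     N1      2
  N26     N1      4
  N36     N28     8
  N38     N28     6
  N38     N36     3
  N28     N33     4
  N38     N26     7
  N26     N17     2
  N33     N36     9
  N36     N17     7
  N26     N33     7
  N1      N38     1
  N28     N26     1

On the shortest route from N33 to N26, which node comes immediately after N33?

N1

Enumerating some paths:
N33–N1–N26: 1+4 = 5
N33–N1–N28–N26: 1+2+1 = 4
N33–N26: 7 = 7
N33–N28–N26: 4+1 = 5
The minimum is 4 via N33–N1–N28–N26.
So from N33 the first move is to N1.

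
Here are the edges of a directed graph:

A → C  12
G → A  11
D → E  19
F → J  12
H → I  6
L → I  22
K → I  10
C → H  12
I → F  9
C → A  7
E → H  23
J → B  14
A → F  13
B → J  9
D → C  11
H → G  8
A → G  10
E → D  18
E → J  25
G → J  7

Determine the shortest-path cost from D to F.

31

Running Dijkstra from D:
D: 0
C: 11  (via D)
A: 18  (via C)
E: 19  (via D)
H: 23  (via C)
G: 28  (via A)
I: 29  (via H)
F: 31  (via A)
Shortest route: D → C → A → F = 31.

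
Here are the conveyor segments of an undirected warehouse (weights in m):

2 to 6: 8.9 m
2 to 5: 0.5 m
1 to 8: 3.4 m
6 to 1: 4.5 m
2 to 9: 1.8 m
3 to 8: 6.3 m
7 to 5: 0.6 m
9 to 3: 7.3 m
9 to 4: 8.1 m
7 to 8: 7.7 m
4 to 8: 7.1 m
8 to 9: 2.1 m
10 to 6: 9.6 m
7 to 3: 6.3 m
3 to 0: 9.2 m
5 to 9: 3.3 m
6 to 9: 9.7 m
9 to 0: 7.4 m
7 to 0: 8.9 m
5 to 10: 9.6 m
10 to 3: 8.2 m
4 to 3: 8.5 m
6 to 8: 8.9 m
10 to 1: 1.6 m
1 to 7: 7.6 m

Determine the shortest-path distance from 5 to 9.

2.3 m

Compare a few routes:
5 → 2 → 9: 0.5+1.8 = 2.3
5 → 9: 3.3 = 3.3
Cheapest is 5 → 2 → 9 at 2.3 m.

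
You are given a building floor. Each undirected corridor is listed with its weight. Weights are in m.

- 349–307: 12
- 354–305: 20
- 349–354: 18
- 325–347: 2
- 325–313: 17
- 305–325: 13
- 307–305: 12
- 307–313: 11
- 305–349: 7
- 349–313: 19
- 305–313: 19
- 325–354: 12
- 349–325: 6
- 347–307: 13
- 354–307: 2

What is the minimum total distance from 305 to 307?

12 m

Settle nodes by increasing distance from 305:
305: 0
349: 7  (via 305)
307: 12  (via 305)
Shortest route: 305–307 = 12 m.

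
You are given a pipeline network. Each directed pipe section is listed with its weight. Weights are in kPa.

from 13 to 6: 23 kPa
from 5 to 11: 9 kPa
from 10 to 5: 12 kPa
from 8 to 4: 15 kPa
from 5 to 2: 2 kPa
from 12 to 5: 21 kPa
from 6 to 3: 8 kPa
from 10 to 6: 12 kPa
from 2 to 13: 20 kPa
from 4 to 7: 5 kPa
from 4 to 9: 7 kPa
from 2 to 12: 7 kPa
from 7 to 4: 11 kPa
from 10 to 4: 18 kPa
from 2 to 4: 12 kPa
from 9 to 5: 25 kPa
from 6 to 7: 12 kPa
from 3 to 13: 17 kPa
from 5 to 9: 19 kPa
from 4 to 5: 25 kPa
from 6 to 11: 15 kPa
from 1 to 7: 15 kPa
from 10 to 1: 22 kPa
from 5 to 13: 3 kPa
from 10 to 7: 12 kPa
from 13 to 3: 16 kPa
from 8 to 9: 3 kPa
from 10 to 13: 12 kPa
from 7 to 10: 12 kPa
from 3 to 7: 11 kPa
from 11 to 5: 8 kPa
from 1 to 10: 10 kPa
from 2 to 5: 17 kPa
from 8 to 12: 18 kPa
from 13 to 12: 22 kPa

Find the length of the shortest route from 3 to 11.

Candidate routes:
3 → 7 → 10 → 6 → 11: 11+12+12+15 = 50
3 → 7 → 10 → 5 → 11: 11+12+12+9 = 44
Cheapest is 3 → 7 → 10 → 5 → 11 at 44 kPa.

44 kPa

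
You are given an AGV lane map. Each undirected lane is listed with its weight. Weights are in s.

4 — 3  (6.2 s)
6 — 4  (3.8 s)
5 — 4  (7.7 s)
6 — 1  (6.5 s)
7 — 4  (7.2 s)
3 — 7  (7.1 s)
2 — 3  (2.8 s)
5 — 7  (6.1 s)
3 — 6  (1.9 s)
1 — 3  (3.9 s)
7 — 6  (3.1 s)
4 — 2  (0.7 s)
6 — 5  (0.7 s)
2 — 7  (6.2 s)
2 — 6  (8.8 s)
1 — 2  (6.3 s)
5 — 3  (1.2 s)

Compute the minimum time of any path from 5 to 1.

Candidate routes:
5–3–1: 1.2+3.9 = 5.1
5–6–1: 0.7+6.5 = 7.2
5–6–3–1: 0.7+1.9+3.9 = 6.5
5–3–6–1: 1.2+1.9+6.5 = 9.6
The minimum is 5.1 s via 5–3–1.

5.1 s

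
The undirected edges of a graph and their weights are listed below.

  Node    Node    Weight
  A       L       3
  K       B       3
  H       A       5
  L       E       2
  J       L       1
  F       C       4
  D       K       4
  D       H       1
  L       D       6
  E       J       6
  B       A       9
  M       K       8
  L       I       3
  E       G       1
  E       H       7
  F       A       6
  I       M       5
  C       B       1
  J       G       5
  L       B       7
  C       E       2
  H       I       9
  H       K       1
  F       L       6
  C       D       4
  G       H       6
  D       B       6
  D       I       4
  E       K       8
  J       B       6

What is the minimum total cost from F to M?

Settle nodes by increasing distance from F:
F: 0
C: 4  (via F)
B: 5  (via C)
A: 6  (via F)
E: 6  (via C)
L: 6  (via F)
G: 7  (via E)
J: 7  (via L)
D: 8  (via C)
K: 8  (via B)
H: 9  (via D)
I: 9  (via L)
M: 14  (via I)
Shortest route: F–L–I–M = 14.

14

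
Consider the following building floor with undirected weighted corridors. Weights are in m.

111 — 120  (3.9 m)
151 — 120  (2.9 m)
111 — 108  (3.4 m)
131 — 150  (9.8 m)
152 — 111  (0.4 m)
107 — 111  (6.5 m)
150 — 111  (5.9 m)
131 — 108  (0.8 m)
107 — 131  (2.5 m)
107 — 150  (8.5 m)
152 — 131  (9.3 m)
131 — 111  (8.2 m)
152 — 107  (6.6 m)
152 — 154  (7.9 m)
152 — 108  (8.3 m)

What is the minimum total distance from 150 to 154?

14.2 m

Candidate routes:
150–131–108–111–152–154: 9.8+0.8+3.4+0.4+7.9 = 22.3
150–111–152–154: 5.9+0.4+7.9 = 14.2
150–107–152–154: 8.5+6.6+7.9 = 23
150–107–111–152–154: 8.5+6.5+0.4+7.9 = 23.3
The minimum is 14.2 m via 150–111–152–154.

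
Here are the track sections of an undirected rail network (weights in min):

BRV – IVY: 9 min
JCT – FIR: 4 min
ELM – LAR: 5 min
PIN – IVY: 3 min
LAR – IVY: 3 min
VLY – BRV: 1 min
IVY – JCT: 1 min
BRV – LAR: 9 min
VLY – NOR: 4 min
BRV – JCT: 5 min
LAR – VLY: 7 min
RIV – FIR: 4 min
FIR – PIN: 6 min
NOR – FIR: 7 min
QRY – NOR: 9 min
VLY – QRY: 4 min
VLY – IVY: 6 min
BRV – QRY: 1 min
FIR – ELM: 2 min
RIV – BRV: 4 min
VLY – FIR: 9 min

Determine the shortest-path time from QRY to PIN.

Compare a few routes:
QRY → VLY → IVY → PIN: 4+6+3 = 13
QRY → BRV → VLY → IVY → PIN: 1+1+6+3 = 11
QRY → BRV → JCT → IVY → PIN: 1+5+1+3 = 10
The minimum is 10 min via QRY → BRV → JCT → IVY → PIN.

10 min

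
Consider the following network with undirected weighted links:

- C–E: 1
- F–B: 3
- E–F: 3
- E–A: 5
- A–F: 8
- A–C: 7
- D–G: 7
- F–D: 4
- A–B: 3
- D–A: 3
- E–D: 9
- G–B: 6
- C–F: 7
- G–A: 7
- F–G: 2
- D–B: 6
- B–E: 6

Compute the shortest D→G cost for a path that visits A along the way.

10

Shortest D→A: D–A = 3
Shortest A→G: A–G = 7
Total via A: 3 + 7 = 10.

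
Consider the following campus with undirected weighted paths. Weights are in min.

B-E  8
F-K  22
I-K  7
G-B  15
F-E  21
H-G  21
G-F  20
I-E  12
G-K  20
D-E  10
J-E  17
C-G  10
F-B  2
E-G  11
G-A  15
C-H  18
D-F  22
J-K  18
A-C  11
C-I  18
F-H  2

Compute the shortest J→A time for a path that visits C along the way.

49 min

Best J to C: J → E → G → C costing 38
Best C to A: C → A costing 11
Total via C: 38 + 11 = 49 min.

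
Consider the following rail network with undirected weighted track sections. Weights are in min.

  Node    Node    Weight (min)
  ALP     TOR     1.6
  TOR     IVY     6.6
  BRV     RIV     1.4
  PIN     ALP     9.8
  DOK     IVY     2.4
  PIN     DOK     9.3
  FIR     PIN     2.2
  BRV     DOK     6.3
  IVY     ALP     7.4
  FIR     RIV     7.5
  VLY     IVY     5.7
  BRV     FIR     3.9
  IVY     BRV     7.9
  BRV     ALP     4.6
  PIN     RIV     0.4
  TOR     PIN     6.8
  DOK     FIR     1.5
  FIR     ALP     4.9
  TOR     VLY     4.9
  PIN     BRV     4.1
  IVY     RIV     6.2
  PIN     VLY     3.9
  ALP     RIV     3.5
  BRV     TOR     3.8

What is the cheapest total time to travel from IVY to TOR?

6.6 min

Candidate routes:
IVY → DOK → FIR → ALP → TOR: 2.4+1.5+4.9+1.6 = 10.4
IVY → ALP → TOR: 7.4+1.6 = 9
IVY → TOR: 6.6 = 6.6
The minimum is 6.6 min via IVY → TOR.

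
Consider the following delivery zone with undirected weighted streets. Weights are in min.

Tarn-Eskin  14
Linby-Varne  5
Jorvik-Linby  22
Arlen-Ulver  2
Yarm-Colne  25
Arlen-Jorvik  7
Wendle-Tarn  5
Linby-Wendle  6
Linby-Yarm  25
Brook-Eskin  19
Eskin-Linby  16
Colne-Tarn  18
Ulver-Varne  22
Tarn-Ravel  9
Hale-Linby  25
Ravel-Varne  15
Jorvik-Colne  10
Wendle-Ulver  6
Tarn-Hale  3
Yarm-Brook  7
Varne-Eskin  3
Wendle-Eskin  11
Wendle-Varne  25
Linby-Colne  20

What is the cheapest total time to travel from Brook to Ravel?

Settle nodes by increasing distance from Brook:
Brook: 0
Yarm: 7  (via Brook)
Eskin: 19  (via Brook)
Varne: 22  (via Eskin)
Linby: 27  (via Varne)
Wendle: 30  (via Eskin)
Colne: 32  (via Yarm)
Tarn: 33  (via Eskin)
Ulver: 36  (via Wendle)
Hale: 36  (via Tarn)
Ravel: 37  (via Varne)
Shortest route: Brook–Eskin–Varne–Ravel = 37 min.

37 min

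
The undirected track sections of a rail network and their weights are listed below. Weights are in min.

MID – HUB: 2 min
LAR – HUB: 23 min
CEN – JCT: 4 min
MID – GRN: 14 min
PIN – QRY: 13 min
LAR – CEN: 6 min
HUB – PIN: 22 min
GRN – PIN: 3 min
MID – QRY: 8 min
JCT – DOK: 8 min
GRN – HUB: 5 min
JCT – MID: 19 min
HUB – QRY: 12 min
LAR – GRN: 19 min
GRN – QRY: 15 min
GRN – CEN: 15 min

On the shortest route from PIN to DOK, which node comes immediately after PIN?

Compare a few routes:
PIN–GRN–CEN–JCT–DOK: 3+15+4+8 = 30
PIN–GRN–LAR–CEN–JCT–DOK: 3+19+6+4+8 = 40
PIN–GRN–MID–JCT–DOK: 3+14+19+8 = 44
PIN–GRN–HUB–MID–JCT–DOK: 3+5+2+19+8 = 37
Cheapest is PIN–GRN–CEN–JCT–DOK at 30 min.
So from PIN the first move is to GRN.

GRN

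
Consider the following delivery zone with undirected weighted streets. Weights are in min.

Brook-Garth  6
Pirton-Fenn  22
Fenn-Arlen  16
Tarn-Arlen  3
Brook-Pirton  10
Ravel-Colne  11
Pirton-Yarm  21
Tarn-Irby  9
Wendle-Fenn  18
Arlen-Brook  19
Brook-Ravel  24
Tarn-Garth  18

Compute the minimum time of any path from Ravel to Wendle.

Running Dijkstra from Ravel:
Ravel: 0
Colne: 11  (via Ravel)
Brook: 24  (via Ravel)
Garth: 30  (via Brook)
Pirton: 34  (via Brook)
Arlen: 43  (via Brook)
Tarn: 46  (via Arlen)
Irby: 55  (via Tarn)
Yarm: 55  (via Pirton)
Fenn: 56  (via Pirton)
Wendle: 74  (via Fenn)
Shortest route: Ravel → Brook → Pirton → Fenn → Wendle = 74 min.

74 min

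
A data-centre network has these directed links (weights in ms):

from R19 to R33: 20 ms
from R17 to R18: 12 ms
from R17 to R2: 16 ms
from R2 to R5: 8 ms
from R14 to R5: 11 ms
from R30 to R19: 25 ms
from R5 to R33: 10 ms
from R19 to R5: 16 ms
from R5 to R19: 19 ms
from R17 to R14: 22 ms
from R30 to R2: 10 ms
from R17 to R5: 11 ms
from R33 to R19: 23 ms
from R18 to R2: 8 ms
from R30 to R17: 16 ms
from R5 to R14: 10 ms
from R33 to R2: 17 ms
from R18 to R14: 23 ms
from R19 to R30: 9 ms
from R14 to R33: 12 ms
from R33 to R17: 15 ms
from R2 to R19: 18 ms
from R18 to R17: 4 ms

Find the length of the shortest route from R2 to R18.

Running Dijkstra from R2:
R2: 0
R5: 8  (via R2)
R19: 18  (via R2)
R33: 18  (via R5)
R14: 18  (via R5)
R30: 27  (via R19)
R17: 33  (via R33)
R18: 45  (via R17)
Shortest route: R2–R5–R33–R17–R18 = 45 ms.

45 ms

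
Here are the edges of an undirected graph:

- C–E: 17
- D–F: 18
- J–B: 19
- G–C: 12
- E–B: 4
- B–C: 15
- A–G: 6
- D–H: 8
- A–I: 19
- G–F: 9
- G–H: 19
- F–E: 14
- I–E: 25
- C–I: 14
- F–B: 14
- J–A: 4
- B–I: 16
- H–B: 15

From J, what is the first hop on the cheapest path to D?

Compare a few routes:
J - B - E - F - D: 19+4+14+18 = 55
J - B - F - D: 19+14+18 = 51
J - A - G - F - D: 4+6+9+18 = 37
J - B - H - D: 19+15+8 = 42
The minimum is 37 via J - A - G - F - D.
So from J the first move is to A.

A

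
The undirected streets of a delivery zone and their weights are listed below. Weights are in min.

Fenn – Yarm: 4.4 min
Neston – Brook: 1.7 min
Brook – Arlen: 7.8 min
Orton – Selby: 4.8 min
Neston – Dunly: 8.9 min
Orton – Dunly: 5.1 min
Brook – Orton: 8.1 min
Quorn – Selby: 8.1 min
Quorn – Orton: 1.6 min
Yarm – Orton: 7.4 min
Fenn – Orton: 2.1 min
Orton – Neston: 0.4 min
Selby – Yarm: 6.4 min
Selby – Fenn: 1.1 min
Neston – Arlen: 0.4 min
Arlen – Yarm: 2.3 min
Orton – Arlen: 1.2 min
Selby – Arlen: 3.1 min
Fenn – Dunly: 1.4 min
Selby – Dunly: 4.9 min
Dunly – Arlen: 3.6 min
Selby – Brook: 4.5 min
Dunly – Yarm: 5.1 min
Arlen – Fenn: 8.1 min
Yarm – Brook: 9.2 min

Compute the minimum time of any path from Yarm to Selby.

5.4 min

Candidate routes:
Yarm - Fenn - Selby: 4.4+1.1 = 5.5
Yarm - Arlen - Selby: 2.3+3.1 = 5.4
Cheapest is Yarm - Arlen - Selby at 5.4 min.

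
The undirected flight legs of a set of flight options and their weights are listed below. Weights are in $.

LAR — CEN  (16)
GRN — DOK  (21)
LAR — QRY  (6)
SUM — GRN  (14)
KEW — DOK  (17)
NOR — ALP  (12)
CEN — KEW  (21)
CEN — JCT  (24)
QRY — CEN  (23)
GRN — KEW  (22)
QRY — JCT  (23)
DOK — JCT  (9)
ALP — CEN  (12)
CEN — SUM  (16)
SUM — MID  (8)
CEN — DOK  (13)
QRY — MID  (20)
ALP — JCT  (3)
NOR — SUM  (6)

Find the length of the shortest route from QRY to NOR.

Shortest distances from QRY:
QRY: 0
LAR: 6  (via QRY)
MID: 20  (via QRY)
CEN: 22  (via LAR)
JCT: 23  (via QRY)
ALP: 26  (via JCT)
SUM: 28  (via MID)
DOK: 32  (via JCT)
NOR: 34  (via SUM)
Shortest route: QRY → MID → SUM → NOR = $34.

$34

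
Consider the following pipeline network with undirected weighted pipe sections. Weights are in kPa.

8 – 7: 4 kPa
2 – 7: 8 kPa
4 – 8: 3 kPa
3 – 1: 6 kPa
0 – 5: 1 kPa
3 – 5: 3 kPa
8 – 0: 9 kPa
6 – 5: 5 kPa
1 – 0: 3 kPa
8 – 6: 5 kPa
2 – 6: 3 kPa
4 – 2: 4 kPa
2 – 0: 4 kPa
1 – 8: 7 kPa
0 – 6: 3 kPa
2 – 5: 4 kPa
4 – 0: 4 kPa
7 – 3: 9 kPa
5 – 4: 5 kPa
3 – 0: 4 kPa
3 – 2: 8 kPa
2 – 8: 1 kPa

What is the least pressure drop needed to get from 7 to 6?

8 kPa

Shortest distances from 7:
7: 0
8: 4  (via 7)
2: 5  (via 8)
4: 7  (via 8)
6: 8  (via 2)
Shortest route: 7 → 8 → 2 → 6 = 8 kPa.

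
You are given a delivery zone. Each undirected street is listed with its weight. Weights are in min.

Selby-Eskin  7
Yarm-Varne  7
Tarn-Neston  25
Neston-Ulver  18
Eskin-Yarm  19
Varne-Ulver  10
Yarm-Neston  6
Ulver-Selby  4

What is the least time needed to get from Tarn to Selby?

Running Dijkstra from Tarn:
Tarn: 0
Neston: 25  (via Tarn)
Yarm: 31  (via Neston)
Varne: 38  (via Yarm)
Ulver: 43  (via Neston)
Selby: 47  (via Ulver)
Shortest route: Tarn–Neston–Ulver–Selby = 47 min.

47 min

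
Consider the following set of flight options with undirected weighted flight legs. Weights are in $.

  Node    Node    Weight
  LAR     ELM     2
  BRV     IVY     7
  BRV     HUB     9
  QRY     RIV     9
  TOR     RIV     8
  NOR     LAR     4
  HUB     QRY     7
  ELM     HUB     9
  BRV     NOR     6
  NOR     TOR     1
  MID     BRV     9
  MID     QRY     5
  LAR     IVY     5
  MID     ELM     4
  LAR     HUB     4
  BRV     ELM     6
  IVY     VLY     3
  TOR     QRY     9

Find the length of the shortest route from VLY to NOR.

$12

Shortest distances from VLY:
VLY: 0
IVY: 3  (via VLY)
LAR: 8  (via IVY)
ELM: 10  (via LAR)
BRV: 10  (via IVY)
NOR: 12  (via LAR)
Shortest route: VLY → IVY → LAR → NOR = $12.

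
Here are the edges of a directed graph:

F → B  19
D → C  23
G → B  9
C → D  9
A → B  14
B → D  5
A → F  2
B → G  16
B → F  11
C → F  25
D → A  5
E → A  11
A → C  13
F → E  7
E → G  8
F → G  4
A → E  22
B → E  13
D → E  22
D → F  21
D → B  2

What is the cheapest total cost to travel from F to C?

31

Compare a few routes:
F → G → B → D → A → C: 4+9+5+5+13 = 36
F → E → A → C: 7+11+13 = 31
Cheapest is F → E → A → C at 31.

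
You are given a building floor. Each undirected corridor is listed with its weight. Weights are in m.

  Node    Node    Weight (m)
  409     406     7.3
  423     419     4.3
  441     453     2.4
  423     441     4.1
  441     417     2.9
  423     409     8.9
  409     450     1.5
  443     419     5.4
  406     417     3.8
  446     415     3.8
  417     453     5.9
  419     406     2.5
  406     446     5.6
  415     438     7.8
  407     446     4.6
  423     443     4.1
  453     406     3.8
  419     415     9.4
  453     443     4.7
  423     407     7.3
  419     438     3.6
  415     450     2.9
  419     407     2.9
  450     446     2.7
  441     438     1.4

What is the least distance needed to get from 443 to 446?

12.9 m

Settle nodes by increasing distance from 443:
443: 0
423: 4.1  (via 443)
453: 4.7  (via 443)
419: 5.4  (via 443)
441: 7.1  (via 453)
406: 7.9  (via 419)
407: 8.3  (via 419)
438: 8.5  (via 441)
417: 10  (via 441)
446: 12.9  (via 407)
Shortest route: 443–419–407–446 = 12.9 m.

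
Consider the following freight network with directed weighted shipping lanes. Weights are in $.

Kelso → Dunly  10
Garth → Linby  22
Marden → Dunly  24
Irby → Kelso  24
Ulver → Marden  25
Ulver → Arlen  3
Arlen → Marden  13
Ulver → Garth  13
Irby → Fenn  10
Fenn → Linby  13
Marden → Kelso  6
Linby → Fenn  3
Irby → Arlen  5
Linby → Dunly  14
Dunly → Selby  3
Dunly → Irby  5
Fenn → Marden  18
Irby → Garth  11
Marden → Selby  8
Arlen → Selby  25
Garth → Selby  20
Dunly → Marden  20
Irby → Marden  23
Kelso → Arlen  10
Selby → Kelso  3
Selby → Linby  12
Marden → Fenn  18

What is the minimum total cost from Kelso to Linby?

$25

Compare a few routes:
Kelso - Arlen - Marden - Selby - Linby: 10+13+8+12 = 43
Kelso - Dunly - Irby - Fenn - Linby: 10+5+10+13 = 38
Kelso - Arlen - Selby - Linby: 10+25+12 = 47
Kelso - Dunly - Selby - Linby: 10+3+12 = 25
The minimum is $25 via Kelso - Dunly - Selby - Linby.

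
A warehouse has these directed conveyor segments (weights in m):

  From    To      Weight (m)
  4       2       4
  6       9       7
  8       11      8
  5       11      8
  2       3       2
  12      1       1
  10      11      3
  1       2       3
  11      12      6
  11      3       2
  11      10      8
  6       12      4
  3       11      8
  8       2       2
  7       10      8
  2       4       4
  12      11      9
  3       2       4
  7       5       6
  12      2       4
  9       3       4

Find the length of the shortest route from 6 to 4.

Candidate routes:
6–12–11–3–2–4: 4+9+2+4+4 = 23
6–12–2–4: 4+4+4 = 12
6–9–3–2–4: 7+4+4+4 = 19
Cheapest is 6–12–2–4 at 12 m.

12 m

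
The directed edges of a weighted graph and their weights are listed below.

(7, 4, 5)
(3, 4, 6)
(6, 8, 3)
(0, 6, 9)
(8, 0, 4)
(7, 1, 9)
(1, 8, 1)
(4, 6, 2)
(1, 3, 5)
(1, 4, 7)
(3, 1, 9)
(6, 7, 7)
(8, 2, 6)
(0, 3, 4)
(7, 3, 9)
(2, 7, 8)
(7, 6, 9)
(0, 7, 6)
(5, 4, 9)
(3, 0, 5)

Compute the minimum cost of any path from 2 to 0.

22

Running Dijkstra from 2:
2: 0
7: 8  (via 2)
4: 13  (via 7)
6: 15  (via 4)
1: 17  (via 7)
3: 17  (via 7)
8: 18  (via 6)
0: 22  (via 3)
Shortest route: 2 → 7 → 3 → 0 = 22.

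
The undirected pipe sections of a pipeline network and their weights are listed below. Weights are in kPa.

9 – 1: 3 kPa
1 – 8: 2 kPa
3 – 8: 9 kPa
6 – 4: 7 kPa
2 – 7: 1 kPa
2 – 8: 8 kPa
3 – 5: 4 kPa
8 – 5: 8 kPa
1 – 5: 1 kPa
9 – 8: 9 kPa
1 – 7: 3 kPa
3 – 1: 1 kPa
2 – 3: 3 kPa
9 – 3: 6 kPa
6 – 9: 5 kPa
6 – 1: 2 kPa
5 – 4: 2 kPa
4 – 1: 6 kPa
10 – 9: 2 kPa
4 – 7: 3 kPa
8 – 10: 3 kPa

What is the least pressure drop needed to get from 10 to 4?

Candidate routes:
10 → 8 → 1 → 7 → 4: 3+2+3+3 = 11
10 → 9 → 1 → 4: 2+3+6 = 11
10 → 9 → 1 → 5 → 4: 2+3+1+2 = 8
10 → 8 → 1 → 4: 3+2+6 = 11
Cheapest is 10 → 9 → 1 → 5 → 4 at 8 kPa.

8 kPa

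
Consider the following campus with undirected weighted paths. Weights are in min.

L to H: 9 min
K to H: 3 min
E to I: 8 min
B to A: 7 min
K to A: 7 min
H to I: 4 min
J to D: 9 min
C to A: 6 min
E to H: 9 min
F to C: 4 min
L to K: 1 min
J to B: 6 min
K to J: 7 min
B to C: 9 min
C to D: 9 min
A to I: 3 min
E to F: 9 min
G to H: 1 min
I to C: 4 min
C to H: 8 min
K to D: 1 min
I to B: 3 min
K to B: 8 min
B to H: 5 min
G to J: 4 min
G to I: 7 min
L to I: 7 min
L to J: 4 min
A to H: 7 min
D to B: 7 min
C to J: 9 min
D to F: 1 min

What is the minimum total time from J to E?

Candidate routes:
J–L–K–D–F–E: 4+1+1+1+9 = 16
J–G–H–I–E: 4+1+4+8 = 17
J–B–I–E: 6+3+8 = 17
J–G–H–E: 4+1+9 = 14
Cheapest is J–G–H–E at 14 min.

14 min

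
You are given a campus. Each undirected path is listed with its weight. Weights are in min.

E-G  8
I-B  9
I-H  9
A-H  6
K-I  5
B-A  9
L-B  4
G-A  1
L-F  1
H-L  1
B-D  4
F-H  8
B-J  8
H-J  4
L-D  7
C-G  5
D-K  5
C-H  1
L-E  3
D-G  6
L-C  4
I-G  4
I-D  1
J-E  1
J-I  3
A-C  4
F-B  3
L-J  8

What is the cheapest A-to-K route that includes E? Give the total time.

Best A to E: A → G → E costing 9
Shortest E→K: E → J → I → K = 9
Total via E: 9 + 9 = 18 min.

18 min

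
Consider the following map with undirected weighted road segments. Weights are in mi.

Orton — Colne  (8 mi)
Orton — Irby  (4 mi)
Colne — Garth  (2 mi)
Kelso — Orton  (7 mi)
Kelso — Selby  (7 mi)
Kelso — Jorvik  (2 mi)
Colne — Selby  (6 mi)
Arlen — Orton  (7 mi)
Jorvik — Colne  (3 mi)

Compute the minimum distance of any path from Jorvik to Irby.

Shortest distances from Jorvik:
Jorvik: 0
Kelso: 2  (via Jorvik)
Colne: 3  (via Jorvik)
Garth: 5  (via Colne)
Orton: 9  (via Kelso)
Selby: 9  (via Kelso)
Irby: 13  (via Orton)
Shortest route: Jorvik → Kelso → Orton → Irby = 13 mi.

13 mi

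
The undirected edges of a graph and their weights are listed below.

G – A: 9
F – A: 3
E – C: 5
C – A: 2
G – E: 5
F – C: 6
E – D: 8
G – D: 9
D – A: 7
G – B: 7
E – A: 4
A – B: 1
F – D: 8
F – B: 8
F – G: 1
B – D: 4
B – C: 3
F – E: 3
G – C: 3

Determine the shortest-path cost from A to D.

Candidate routes:
A → D: 7 = 7
A → B → D: 1+4 = 5
A → C → B → D: 2+3+4 = 9
Cheapest is A → B → D at 5.

5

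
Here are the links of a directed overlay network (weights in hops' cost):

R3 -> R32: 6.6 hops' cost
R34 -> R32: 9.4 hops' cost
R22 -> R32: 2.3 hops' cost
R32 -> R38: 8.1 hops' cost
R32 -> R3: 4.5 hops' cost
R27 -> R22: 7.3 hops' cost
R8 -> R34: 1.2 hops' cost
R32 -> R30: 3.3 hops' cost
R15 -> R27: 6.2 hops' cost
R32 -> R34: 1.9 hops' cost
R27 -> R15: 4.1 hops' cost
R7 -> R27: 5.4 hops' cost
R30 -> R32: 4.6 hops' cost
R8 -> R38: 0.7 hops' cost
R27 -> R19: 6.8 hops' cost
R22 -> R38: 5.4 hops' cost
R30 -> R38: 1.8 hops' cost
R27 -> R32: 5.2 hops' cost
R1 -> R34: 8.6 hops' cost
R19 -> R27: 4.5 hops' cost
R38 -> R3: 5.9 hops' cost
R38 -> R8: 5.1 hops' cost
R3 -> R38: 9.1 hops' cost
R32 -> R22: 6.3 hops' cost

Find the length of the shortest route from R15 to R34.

Running Dijkstra from R15:
R15: 0
R27: 6.2  (via R15)
R32: 11.4  (via R27)
R19: 13  (via R27)
R34: 13.3  (via R32)
Shortest route: R15 → R27 → R32 → R34 = 13.3 hops' cost.

13.3 hops' cost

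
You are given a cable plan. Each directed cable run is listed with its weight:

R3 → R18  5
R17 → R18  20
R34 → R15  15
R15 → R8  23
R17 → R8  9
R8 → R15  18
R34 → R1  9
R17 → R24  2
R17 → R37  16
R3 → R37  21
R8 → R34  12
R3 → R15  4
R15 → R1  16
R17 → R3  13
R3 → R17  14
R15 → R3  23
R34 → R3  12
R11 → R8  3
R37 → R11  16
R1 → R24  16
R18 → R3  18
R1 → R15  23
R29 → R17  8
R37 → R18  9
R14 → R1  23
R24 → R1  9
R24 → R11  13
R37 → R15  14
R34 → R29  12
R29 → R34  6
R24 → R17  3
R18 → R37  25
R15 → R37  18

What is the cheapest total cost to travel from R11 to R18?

32

Enumerating some paths:
R11 - R8 - R15 - R37 - R18: 3+18+18+9 = 48
R11 - R8 - R34 - R3 - R18: 3+12+12+5 = 32
R11 - R8 - R15 - R3 - R18: 3+18+23+5 = 49
Cheapest is R11 - R8 - R34 - R3 - R18 at 32.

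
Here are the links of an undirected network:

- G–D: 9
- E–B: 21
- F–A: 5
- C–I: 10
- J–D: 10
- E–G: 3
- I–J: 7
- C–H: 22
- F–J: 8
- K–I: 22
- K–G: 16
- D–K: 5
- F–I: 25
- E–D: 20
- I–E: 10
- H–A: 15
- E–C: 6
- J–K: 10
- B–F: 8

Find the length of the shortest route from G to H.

Running Dijkstra from G:
G: 0
E: 3  (via G)
C: 9  (via E)
D: 9  (via G)
I: 13  (via E)
K: 14  (via D)
J: 19  (via D)
B: 24  (via E)
F: 27  (via J)
H: 31  (via C)
Shortest route: G–E–C–H = 31.

31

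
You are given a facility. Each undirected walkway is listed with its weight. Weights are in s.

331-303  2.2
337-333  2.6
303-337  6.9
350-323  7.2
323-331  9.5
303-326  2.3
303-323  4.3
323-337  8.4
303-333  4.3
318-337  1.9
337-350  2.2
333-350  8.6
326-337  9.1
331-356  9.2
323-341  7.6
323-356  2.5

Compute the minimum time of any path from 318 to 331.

11 s

Candidate routes:
318 - 337 - 303 - 331: 1.9+6.9+2.2 = 11
318 - 337 - 326 - 303 - 331: 1.9+9.1+2.3+2.2 = 15.5
318 - 337 - 323 - 303 - 331: 1.9+8.4+4.3+2.2 = 16.8
The minimum is 11 s via 318 - 337 - 303 - 331.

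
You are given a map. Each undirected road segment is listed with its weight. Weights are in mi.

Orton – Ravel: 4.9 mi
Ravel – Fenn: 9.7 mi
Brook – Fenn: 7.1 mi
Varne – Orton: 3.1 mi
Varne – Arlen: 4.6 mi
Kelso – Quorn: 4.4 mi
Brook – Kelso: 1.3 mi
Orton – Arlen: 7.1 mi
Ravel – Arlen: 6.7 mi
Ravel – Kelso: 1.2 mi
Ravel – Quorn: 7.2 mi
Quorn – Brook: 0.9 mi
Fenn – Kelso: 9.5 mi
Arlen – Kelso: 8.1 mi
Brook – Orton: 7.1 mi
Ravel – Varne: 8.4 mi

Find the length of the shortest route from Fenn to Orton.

Settle nodes by increasing distance from Fenn:
Fenn: 0
Brook: 7.1  (via Fenn)
Quorn: 8  (via Brook)
Kelso: 8.4  (via Brook)
Ravel: 9.6  (via Kelso)
Orton: 14.2  (via Brook)
Shortest route: Fenn → Brook → Orton = 14.2 mi.

14.2 mi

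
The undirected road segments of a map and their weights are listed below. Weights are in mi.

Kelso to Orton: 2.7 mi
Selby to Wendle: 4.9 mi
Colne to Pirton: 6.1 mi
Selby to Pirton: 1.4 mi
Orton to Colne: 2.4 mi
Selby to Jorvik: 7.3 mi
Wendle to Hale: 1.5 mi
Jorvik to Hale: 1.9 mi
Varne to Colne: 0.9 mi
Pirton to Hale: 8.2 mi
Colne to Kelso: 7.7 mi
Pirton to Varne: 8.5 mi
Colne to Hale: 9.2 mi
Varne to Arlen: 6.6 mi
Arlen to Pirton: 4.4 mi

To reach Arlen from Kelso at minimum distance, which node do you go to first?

Enumerating some paths:
Kelso → Colne → Varne → Arlen: 7.7+0.9+6.6 = 15.2
Kelso → Orton → Colne → Varne → Arlen: 2.7+2.4+0.9+6.6 = 12.6
The minimum is 12.6 mi via Kelso → Orton → Colne → Varne → Arlen.
So from Kelso the first move is to Orton.

Orton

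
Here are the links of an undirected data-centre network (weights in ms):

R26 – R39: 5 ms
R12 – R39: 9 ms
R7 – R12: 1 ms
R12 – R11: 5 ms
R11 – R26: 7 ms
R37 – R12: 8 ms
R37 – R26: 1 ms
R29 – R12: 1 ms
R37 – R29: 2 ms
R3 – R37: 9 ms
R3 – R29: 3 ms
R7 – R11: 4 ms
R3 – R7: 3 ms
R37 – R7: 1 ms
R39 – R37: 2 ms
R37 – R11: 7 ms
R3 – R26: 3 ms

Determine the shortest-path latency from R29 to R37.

Shortest distances from R29:
R29: 0
R12: 1  (via R29)
R37: 2  (via R29)
Shortest route: R29 → R37 = 2 ms.

2 ms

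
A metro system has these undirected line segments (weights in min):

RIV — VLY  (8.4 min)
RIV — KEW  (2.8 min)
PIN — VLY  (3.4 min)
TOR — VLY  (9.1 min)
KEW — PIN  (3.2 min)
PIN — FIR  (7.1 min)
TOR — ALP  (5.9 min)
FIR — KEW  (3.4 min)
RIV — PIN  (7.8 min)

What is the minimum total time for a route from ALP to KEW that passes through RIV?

26.2 min

Shortest ALP→RIV: ALP–TOR–VLY–RIV = 23.4
Best RIV to KEW: RIV–KEW costing 2.8
Total via RIV: 23.4 + 2.8 = 26.2 min.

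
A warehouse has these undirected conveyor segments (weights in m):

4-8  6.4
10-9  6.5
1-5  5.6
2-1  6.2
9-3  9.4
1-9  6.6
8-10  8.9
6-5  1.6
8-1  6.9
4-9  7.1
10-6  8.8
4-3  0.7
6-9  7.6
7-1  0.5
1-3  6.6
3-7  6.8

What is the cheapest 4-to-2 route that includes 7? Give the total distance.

14.2 m

Shortest 4→7: 4 → 3 → 7 = 7.5
Best 7 to 2: 7 → 1 → 2 costing 6.7
Total via 7: 7.5 + 6.7 = 14.2 m.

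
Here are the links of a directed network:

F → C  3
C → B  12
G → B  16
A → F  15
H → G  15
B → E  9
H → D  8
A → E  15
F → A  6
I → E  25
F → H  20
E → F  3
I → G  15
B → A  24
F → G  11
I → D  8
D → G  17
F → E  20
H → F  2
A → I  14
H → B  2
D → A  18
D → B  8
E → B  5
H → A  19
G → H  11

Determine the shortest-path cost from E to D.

31

Running Dijkstra from E:
E: 0
F: 3  (via E)
B: 5  (via E)
C: 6  (via F)
A: 9  (via F)
G: 14  (via F)
H: 23  (via F)
I: 23  (via A)
D: 31  (via H)
Shortest route: E–F–H–D = 31.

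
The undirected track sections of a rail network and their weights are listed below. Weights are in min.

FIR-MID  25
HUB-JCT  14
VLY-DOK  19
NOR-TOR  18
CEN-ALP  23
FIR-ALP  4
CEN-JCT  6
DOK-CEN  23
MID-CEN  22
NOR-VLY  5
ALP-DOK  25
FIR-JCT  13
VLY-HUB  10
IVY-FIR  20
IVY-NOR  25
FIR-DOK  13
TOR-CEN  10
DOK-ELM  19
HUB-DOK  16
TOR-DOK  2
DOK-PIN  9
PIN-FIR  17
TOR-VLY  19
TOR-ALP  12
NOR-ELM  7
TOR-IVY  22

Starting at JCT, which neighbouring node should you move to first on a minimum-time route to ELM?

HUB

Compare a few routes:
JCT–CEN–TOR–DOK–ELM: 6+10+2+19 = 37
JCT–HUB–VLY–NOR–ELM: 14+10+5+7 = 36
JCT–FIR–DOK–ELM: 13+13+19 = 45
JCT–CEN–TOR–NOR–ELM: 6+10+18+7 = 41
Cheapest is JCT–HUB–VLY–NOR–ELM at 36 min.
So from JCT the first move is to HUB.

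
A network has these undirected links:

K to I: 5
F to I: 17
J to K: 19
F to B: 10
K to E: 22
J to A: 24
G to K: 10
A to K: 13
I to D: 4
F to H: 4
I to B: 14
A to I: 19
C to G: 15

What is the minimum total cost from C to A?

38

Candidate routes:
C–G–K–I–A: 15+10+5+19 = 49
C–G–K–J–A: 15+10+19+24 = 68
C–G–K–A: 15+10+13 = 38
Cheapest is C–G–K–A at 38.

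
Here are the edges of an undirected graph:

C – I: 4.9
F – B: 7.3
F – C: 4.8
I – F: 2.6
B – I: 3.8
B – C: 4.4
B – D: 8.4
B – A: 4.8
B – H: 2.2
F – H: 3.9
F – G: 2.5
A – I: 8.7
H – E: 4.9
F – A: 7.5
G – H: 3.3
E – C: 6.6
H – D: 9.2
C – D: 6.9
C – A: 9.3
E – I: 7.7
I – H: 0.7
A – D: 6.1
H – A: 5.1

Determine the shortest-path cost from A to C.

Enumerating some paths:
A - B - C: 4.8+4.4 = 9.2
A - C: 9.3 = 9.3
The minimum is 9.2 via A - B - C.

9.2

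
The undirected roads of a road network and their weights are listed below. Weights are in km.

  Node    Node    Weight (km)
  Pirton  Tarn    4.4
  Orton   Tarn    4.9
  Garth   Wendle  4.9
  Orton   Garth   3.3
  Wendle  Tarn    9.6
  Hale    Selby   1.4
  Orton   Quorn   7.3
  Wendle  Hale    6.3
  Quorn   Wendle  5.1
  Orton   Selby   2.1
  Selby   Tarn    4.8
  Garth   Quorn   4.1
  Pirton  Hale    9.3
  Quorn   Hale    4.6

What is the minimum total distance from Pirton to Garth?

Shortest distances from Pirton:
Pirton: 0
Tarn: 4.4  (via Pirton)
Selby: 9.2  (via Tarn)
Hale: 9.3  (via Pirton)
Orton: 9.3  (via Tarn)
Garth: 12.6  (via Orton)
Shortest route: Pirton → Tarn → Orton → Garth = 12.6 km.

12.6 km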